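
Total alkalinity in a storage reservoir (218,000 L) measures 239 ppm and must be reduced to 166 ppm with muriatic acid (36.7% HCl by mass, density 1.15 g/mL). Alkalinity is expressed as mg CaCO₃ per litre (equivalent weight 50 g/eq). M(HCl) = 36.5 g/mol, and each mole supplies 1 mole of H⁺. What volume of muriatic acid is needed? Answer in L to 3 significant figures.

27.5 L

Alkalinity to neutralize: (239 − 166) = 73 mg/L as CaCO₃ × 218,000 L = 15,910 g as CaCO₃.
Equivalents of H⁺ required: 15,910 ÷ 50 g/eq = 318.3 eq = 318.3 mol HCl.
Mass of HCl: 318.3 × 36.5 = 11,620 g.
Mass of 36.7% solution: 11,620 / 0.367 = 31,650 g.
Volume: 31,650 g ÷ 1.15 g/mL = 27,530 mL.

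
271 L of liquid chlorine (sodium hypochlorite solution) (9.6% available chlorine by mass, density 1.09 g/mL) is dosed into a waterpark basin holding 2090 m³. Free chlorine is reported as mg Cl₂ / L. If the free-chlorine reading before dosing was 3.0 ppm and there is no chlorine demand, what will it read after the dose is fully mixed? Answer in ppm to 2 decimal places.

Volume: 2090 m³ = 2,090,000 L.
Mass of solution: 271 L × 1000 mL/L × 1.09 g/mL = 295,400 g.
Available chlorine delivered: 295,400 g × 0.096 = 28,360 g as Cl₂.
Concentration rise: 28,360 g / 2,090,000 L = 13.57 mg/L = 13.57 ppm.
Final FC: 3.0 + 13.57 = 16.57 ppm.

16.57 ppm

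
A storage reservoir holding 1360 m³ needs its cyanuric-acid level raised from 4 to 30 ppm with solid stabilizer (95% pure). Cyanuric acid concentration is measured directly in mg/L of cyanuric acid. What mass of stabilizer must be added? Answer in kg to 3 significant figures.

37.2 kg

Volume: 1360 m³ = 1,360,000 L.
CYA to add: (30 − 4) = 26 mg/L × 1,360,000 L = 35,360 g cyanuric acid.
At 95% purity: 35,360 / 0.95 = 37,220 g product.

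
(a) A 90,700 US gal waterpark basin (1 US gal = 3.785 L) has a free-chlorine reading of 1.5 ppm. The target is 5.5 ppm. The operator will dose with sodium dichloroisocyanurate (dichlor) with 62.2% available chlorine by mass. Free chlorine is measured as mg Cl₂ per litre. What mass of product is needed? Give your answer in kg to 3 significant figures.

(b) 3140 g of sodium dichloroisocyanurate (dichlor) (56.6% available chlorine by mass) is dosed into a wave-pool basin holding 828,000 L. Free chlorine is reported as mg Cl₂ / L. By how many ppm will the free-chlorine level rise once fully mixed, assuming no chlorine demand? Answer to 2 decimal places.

(a) 2.21 kg; (b) 2.15 ppm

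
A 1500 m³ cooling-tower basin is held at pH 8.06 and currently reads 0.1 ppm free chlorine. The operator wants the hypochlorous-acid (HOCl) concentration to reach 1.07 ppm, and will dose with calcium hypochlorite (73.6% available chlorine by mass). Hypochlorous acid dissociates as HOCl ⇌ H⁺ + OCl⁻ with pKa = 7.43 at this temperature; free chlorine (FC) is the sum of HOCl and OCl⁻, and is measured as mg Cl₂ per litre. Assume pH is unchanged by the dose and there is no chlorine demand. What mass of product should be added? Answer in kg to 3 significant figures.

11.3 kg

Volume: 1500 m³ = 1,500,000 L.
[OCl⁻]/[HOCl] = 10^(pH − pKa) = 10^(8.06 − 7.43) = 4.266; fraction as HOCl = 1/(1 + 4.266) = 0.1899.
Free chlorine required for 1.07 ppm HOCl: 1.07 / 0.1899 = 5.634 ppm.
FC to add: 5.634 − 0.1 = 5.534 mg/L as Cl₂.
Cl₂ equivalent: 5.534 mg/L × 1,500,000 L = 8302 g.
Product at 73.6% available Cl: 8302 / 0.736 = 11,280 g.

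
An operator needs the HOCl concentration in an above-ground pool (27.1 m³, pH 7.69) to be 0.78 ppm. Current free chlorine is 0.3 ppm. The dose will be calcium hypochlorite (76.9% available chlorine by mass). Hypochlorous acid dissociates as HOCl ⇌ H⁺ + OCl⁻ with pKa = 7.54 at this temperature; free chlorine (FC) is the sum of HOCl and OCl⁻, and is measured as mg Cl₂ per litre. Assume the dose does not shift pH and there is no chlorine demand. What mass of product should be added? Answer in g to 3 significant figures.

55.7 g

Volume: 27.1 m³ = 27,100 L.
[OCl⁻]/[HOCl] = 10^(pH − pKa) = 10^(7.69 − 7.54) = 1.413; fraction as HOCl = 1/(1 + 1.413) = 0.4145.
Free chlorine required for 0.78 ppm HOCl: 0.78 / 0.4145 = 1.882 ppm.
FC to add: 1.882 − 0.3 = 1.582 mg/L as Cl₂.
Cl₂ equivalent: 1.582 mg/L × 27,100 L = 42.87 g.
Product at 76.9% available Cl: 42.87 / 0.769 = 55.74 g.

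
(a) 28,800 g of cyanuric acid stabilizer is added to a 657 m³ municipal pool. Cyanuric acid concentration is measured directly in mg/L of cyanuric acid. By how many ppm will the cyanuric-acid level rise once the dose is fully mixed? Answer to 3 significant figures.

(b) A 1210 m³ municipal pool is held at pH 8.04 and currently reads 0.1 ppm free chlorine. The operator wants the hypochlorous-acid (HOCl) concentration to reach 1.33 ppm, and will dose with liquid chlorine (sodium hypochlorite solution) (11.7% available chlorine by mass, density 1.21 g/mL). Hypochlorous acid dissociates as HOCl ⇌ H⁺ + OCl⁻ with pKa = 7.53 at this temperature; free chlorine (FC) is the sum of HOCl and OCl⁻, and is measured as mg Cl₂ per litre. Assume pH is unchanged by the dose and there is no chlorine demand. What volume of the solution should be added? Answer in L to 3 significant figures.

(a) Volume: 657 m³ = 657,000 L.
(a) Rise: 28,800 g / 657,000 L × 1000 = 43.84 mg/L.

(b) Volume: 1210 m³ = 1,210,000 L.
(b) [OCl⁻]/[HOCl] = 10^(pH − pKa) = 10^(8.04 − 7.53) = 3.236; fraction as HOCl = 1/(1 + 3.236) = 0.2361.
(b) Free chlorine required for 1.33 ppm HOCl: 1.33 / 0.2361 = 5.634 ppm.
(b) FC to add: 5.634 − 0.1 = 5.534 mg/L as Cl₂.
(b) Cl₂ equivalent: 5.534 mg/L × 1,210,000 L = 6696 g.
(b) Product at 11.7% available Cl: 6696 / 0.117 = 57,230 g.
(b) Volume: 57,230 g ÷ 1.21 g/mL = 47,300 mL.

(a) 43.8 ppm; (b) 47.3 L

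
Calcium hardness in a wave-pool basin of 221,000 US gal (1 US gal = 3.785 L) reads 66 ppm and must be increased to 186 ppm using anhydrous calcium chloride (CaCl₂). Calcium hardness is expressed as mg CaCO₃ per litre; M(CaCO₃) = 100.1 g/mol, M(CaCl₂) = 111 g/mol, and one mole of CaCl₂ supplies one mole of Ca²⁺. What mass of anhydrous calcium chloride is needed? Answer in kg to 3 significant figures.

Volume: 221,000 US gal × 3.785 L/gal = 836,485 L.
Hardness to add: (186 − 66) = 120 mg/L as CaCO₃ × 836,485 L = 100,400 g as CaCO₃.
Moles of Ca²⁺ (1 mol Ca²⁺ ≡ 1 mol CaCO₃): 100,400 / 100.1 g/mol = 1003 mol.
Mass of CaCl₂: 1003 × 111 = 111,300 g.

111 kg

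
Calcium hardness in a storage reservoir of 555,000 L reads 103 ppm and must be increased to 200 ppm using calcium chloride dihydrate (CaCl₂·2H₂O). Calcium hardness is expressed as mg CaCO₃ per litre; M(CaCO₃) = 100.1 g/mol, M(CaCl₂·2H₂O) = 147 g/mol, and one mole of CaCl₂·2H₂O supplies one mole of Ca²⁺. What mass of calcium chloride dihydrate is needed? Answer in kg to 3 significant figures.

Hardness to add: (200 − 103) = 97 mg/L as CaCO₃ × 555,000 L = 53,840 g as CaCO₃.
Moles of Ca²⁺ (1 mol Ca²⁺ ≡ 1 mol CaCO₃): 53,840 / 100.1 g/mol = 537.8 mol.
Mass of CaCl₂·2H₂O: 537.8 × 147 = 79,060 g.

79.1 kg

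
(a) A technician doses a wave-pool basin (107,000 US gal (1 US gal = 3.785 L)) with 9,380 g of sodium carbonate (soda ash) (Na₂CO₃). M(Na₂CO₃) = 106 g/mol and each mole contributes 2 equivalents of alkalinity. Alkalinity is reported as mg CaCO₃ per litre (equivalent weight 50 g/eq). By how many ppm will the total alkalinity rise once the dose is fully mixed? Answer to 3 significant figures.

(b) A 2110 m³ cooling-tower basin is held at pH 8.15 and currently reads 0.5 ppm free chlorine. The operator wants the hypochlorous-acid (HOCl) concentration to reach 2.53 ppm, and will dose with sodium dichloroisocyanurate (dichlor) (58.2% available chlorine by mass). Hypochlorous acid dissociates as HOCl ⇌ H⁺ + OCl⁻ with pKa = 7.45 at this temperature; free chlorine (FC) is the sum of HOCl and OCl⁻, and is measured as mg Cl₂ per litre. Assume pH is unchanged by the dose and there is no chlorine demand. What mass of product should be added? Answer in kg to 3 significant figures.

(a) 21.8 ppm; (b) 53.3 kg

(a) Volume: 107,000 US gal × 3.785 L/gal = 404,995 L.
(a) Moles of Na₂CO₃: 9,380 g ÷ 106 g/mol = 88.49 mol → 177 eq of alkalinity.
(a) As CaCO₃: 177 eq × 50 g/eq = 8849 g.
(a) Rise: 8849 g / 404,995 L × 1000 = 21.85 mg/L.

(b) Volume: 2110 m³ = 2,110,000 L.
(b) [OCl⁻]/[HOCl] = 10^(pH − pKa) = 10^(8.15 − 7.45) = 5.012; fraction as HOCl = 1/(1 + 5.012) = 0.1663.
(b) Free chlorine required for 2.53 ppm HOCl: 2.53 / 0.1663 = 15.21 ppm.
(b) FC to add: 15.21 − 0.5 = 14.71 mg/L as Cl₂.
(b) Cl₂ equivalent: 14.71 mg/L × 2,110,000 L = 31,040 g.
(b) Product at 58.2% available Cl: 31,040 / 0.582 = 53,330 g.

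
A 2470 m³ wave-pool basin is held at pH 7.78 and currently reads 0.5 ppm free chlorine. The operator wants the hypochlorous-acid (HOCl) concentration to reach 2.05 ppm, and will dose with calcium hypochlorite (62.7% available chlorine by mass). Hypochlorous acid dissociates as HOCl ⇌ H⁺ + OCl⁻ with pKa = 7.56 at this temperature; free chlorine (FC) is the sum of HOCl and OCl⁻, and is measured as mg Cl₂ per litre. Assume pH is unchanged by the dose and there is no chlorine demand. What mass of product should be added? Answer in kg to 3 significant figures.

19.5 kg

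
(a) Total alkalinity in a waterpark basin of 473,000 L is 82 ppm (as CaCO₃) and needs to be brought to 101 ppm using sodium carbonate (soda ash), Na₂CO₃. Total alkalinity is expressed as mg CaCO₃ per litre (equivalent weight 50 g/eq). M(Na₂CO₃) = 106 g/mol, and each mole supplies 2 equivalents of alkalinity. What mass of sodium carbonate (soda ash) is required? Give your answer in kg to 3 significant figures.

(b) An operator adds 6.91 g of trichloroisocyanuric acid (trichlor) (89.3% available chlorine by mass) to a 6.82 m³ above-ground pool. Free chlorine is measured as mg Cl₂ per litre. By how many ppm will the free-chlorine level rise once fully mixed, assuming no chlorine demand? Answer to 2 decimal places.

(a) 9.53 kg; (b) 0.90 ppm

(a) Alkalinity to add: (101 − 82) = 19 mg/L as CaCO₃ × 473,000 L = 8987 g as CaCO₃.
(a) Equivalents: 8987 g ÷ 50 g/eq = 179.7 eq.
(a) Each mole of Na₂CO₃ supplies 2 eq, so 179.7 / 2 = 89.87 mol.
(a) Mass: 89.87 mol × 106 g/mol = 9526 g.

(b) Volume: 6.82 m³ = 6,820 L.
(b) Available chlorine delivered: 6.91 g × 0.893 = 6.171 g as Cl₂.
(b) Concentration rise: 6.171 g / 6,820 L = 0.9048 mg/L = 0.90 ppm.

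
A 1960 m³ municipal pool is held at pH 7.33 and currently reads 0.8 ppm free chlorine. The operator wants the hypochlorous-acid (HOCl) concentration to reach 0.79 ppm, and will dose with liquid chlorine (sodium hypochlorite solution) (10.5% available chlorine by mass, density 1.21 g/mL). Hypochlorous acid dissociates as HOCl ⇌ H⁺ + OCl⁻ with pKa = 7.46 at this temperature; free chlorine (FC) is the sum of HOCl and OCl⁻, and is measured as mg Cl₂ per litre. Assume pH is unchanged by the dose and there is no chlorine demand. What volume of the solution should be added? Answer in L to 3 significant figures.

Volume: 1960 m³ = 1,960,000 L.
[OCl⁻]/[HOCl] = 10^(pH − pKa) = 10^(7.33 − 7.46) = 0.7413; fraction as HOCl = 1/(1 + 0.7413) = 0.5743.
Free chlorine required for 0.79 ppm HOCl: 0.79 / 0.5743 = 1.376 ppm.
FC to add: 1.376 − 0.8 = 0.5756 mg/L as Cl₂.
Cl₂ equivalent: 0.5756 mg/L × 1,960,000 L = 1128 g.
Product at 10.5% available Cl: 1128 / 0.105 = 10,750 g.
Volume: 10,750 g ÷ 1.21 g/mL = 8880 mL.

8.88 L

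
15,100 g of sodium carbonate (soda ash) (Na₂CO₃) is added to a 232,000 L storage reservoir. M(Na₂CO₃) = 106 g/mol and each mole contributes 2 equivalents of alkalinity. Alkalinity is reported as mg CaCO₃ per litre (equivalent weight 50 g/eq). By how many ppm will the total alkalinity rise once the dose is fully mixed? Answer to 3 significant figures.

Moles of Na₂CO₃: 15,100 g ÷ 106 g/mol = 142.5 mol → 284.9 eq of alkalinity.
As CaCO₃: 284.9 eq × 50 g/eq = 14,250 g.
Rise: 14,250 g / 232,000 L × 1000 = 61.4 mg/L.

61.4 ppm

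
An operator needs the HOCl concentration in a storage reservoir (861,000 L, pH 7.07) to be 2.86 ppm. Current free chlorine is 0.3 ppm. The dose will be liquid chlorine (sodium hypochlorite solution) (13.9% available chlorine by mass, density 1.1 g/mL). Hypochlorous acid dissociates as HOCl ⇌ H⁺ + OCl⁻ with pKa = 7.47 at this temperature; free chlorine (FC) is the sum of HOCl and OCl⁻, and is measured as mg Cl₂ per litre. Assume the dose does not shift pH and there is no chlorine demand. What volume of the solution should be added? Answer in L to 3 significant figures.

[OCl⁻]/[HOCl] = 10^(pH − pKa) = 10^(7.07 − 7.47) = 0.3981; fraction as HOCl = 1/(1 + 0.3981) = 0.7153.
Free chlorine required for 2.86 ppm HOCl: 2.86 / 0.7153 = 3.999 ppm.
FC to add: 3.999 − 0.3 = 3.699 mg/L as Cl₂.
Cl₂ equivalent: 3.699 mg/L × 861,000 L = 3184 g.
Product at 13.9% available Cl: 3184 / 0.139 = 22,910 g.
Volume: 22,910 g ÷ 1.1 g/mL = 20,830 mL.

20.8 L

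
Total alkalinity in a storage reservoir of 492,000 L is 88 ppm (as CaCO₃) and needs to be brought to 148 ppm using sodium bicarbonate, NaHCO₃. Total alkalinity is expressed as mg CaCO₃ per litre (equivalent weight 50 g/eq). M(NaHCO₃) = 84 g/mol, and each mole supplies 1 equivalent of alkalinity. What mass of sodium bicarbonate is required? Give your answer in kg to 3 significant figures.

Alkalinity to add: (148 − 88) = 60 mg/L as CaCO₃ × 492,000 L = 29,520 g as CaCO₃.
Equivalents: 29,520 g ÷ 50 g/eq = 590.4 eq.
NaHCO₃ supplies 1 eq per mole → 590.4 mol.
Mass: 590.4 mol × 84 g/mol = 49,590 g.

49.6 kg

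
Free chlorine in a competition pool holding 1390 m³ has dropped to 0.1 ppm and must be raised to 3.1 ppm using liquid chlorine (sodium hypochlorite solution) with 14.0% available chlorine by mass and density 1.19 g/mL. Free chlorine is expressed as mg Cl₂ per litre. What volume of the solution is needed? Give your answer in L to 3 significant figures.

25.0 L

Volume: 1390 m³ = 1,390,000 L.
Chlorine deficit: 3.1 − 0.1 = 3 ppm = 3 mg/L as Cl₂.
Cl₂ equivalent needed: 3 mg/L × 1,390,000 L = 4,170,000 mg = 4170 g.
Product at 14.0% available chlorine: 4170 / 0.14 = 29,790 g.
Volume at density 1.19 g/mL: 29,790 g ÷ 1.19 g/mL = 25,030 mL.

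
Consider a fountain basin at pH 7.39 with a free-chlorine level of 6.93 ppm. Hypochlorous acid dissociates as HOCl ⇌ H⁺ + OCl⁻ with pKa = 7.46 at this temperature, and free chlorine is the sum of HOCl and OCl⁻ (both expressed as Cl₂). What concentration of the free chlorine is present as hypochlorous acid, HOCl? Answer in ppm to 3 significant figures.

3.74 ppm

[OCl⁻]/[HOCl] = 10^(pH − pKa) = 10^(7.39 − 7.46) = 10^-0.07 = 0.8511.
Fraction as HOCl = 1 / (1 + 0.8511) = 0.5402.
HOCl = 0.5402 × 6.93 ppm = 3.744 ppm.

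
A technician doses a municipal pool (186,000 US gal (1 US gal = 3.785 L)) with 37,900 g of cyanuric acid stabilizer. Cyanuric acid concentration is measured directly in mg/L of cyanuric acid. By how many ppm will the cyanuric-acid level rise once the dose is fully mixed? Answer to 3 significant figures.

Volume: 186,000 US gal × 3.785 L/gal = 704,010 L.
Rise: 37,900 g / 704,010 L × 1000 = 53.83 mg/L.

53.8 ppm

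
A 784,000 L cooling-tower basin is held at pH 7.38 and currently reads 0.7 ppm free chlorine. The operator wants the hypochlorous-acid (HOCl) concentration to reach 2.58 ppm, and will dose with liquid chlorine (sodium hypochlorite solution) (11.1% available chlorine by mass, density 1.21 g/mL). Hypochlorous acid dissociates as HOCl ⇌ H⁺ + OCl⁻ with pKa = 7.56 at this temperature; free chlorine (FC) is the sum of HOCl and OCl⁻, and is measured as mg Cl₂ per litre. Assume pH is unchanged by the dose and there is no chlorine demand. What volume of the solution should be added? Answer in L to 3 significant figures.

20.9 L

[OCl⁻]/[HOCl] = 10^(pH − pKa) = 10^(7.38 − 7.56) = 0.6607; fraction as HOCl = 1/(1 + 0.6607) = 0.6022.
Free chlorine required for 2.58 ppm HOCl: 2.58 / 0.6022 = 4.285 ppm.
FC to add: 4.285 − 0.7 = 3.585 mg/L as Cl₂.
Cl₂ equivalent: 3.585 mg/L × 784,000 L = 2810 g.
Product at 11.1% available Cl: 2810 / 0.111 = 25,320 g.
Volume: 25,320 g ÷ 1.21 g/mL = 20,920 mL.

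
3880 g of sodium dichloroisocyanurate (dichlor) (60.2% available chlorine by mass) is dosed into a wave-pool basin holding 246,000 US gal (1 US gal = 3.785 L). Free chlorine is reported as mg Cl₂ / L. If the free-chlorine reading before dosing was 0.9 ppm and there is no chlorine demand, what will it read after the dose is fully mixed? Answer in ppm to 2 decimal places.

3.41 ppm

Volume: 246,000 US gal × 3.785 L/gal = 931,110 L.
Available chlorine delivered: 3880 g × 0.602 = 2336 g as Cl₂.
Concentration rise: 2336 g / 931,110 L = 2.509 mg/L = 2.51 ppm.
Final FC: 0.9 + 2.51 = 3.41 ppm.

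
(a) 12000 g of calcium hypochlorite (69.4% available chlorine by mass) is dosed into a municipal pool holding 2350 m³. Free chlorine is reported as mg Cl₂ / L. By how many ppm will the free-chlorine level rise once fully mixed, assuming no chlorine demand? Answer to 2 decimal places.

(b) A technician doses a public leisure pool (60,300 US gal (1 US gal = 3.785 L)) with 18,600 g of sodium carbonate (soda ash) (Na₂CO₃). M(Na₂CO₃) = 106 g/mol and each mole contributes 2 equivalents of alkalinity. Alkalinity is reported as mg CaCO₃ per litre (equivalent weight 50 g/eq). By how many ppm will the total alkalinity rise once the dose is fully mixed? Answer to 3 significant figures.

(a) 3.54 ppm; (b) 76.9 ppm

(a) Volume: 2350 m³ = 2,350,000 L.
(a) Available chlorine delivered: 12,000 g × 0.694 = 8328 g as Cl₂.
(a) Concentration rise: 8328 g / 2,350,000 L = 3.544 mg/L = 3.54 ppm.

(b) Volume: 60,300 US gal × 3.785 L/gal = 228,236 L.
(b) Moles of Na₂CO₃: 18,600 g ÷ 106 g/mol = 175.5 mol → 350.9 eq of alkalinity.
(b) As CaCO₃: 350.9 eq × 50 g/eq = 17,550 g.
(b) Rise: 17,550 g / 228,236 L × 1000 = 76.88 mg/L.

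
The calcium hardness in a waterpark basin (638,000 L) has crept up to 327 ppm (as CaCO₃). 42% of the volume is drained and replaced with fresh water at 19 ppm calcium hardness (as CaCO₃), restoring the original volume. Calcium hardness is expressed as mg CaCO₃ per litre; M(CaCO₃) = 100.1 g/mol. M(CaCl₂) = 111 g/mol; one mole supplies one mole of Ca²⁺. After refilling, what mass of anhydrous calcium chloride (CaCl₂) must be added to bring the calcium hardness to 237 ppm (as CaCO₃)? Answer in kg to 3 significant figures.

27.8 kg

After draining 42% and refilling: 327 × 0.58 + 19 × 0.42 = 197.64 ppm.
Deficit to target: 237 − 197.64 = 39.36 mg/L.
As CaCO₃: 39.36 mg/L × 638,000 L = 25,110 g; ÷ 100.1 = 250.9 mol Ca²⁺.
Mass: 250.9 × 111 = 27,850 g.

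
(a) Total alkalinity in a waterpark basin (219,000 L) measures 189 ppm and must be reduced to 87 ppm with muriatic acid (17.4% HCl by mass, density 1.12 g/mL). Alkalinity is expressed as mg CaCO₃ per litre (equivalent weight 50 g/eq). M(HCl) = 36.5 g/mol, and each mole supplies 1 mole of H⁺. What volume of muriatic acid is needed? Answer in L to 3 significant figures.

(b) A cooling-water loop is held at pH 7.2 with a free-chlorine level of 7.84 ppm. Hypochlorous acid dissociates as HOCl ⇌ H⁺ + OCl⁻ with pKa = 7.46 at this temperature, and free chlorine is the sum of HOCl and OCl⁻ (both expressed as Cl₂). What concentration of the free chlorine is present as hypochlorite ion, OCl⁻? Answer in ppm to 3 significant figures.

(a) Alkalinity to neutralize: (189 − 87) = 102 mg/L as CaCO₃ × 219,000 L = 22,340 g as CaCO₃.
(a) Equivalents of H⁺ required: 22,340 ÷ 50 g/eq = 446.8 eq = 446.8 mol HCl.
(a) Mass of HCl: 446.8 × 36.5 = 16,310 g.
(a) Mass of 17.4% solution: 16,310 / 0.174 = 93,720 g.
(a) Volume: 93,720 g ÷ 1.12 g/mL = 83,680 mL.

(b) [OCl⁻]/[HOCl] = 10^(pH − pKa) = 10^(7.2 − 7.46) = 10^-0.26 = 0.5495.
(b) Fraction as HOCl = 1 / (1 + 0.5495) = 0.6454.
(b) OCl⁻ = (1 − 0.6454) × 7.84 ppm = 2.78 ppm.

(a) 83.7 L; (b) 2.78 ppm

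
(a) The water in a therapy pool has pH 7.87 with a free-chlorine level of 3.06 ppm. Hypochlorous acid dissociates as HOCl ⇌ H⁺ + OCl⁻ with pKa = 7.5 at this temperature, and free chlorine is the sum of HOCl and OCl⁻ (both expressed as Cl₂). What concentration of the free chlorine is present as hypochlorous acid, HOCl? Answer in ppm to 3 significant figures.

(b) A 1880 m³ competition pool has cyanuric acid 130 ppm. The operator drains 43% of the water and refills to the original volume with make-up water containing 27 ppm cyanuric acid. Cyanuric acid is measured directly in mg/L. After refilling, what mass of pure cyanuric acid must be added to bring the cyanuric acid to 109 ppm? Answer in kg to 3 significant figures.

(a) [OCl⁻]/[HOCl] = 10^(pH − pKa) = 10^(7.87 − 7.5) = 10^0.37 = 2.344.
(a) Fraction as HOCl = 1 / (1 + 2.344) = 0.299.
(a) HOCl = 0.299 × 3.06 ppm = 0.915 ppm.

(b) Volume: 1880 m³ = 1,880,000 L.
(b) After draining 43% and refilling: 130 × 0.57 + 27 × 0.43 = 85.71 ppm.
(b) Deficit to target: 109 − 85.71 = 23.29 mg/L.
(b) Mass: 23.29 mg/L × 1,880,000 L = 43,790 g cyanuric acid.

(a) 0.915 ppm; (b) 43.8 kg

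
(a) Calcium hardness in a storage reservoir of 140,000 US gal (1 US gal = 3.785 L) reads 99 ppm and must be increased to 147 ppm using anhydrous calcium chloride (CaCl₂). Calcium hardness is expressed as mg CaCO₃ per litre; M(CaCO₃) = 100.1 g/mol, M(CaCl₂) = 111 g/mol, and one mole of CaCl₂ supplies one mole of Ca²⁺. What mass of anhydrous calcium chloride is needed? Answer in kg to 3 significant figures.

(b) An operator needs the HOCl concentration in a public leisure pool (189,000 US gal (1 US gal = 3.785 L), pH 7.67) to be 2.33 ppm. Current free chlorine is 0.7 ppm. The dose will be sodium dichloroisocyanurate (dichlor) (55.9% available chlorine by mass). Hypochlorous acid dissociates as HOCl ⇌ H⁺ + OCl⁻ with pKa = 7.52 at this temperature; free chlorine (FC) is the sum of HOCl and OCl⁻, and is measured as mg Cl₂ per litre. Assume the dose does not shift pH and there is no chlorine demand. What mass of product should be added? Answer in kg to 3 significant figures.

(a) Volume: 140,000 US gal × 3.785 L/gal = 529,900 L.
(a) Hardness to add: (147 − 99) = 48 mg/L as CaCO₃ × 529,900 L = 25,440 g as CaCO₃.
(a) Moles of Ca²⁺ (1 mol Ca²⁺ ≡ 1 mol CaCO₃): 25,440 / 100.1 g/mol = 254.1 mol.
(a) Mass of CaCl₂: 254.1 × 111 = 28,200 g.

(b) Volume: 189,000 US gal × 3.785 L/gal = 715,365 L.
(b) [OCl⁻]/[HOCl] = 10^(pH − pKa) = 10^(7.67 − 7.52) = 1.413; fraction as HOCl = 1/(1 + 1.413) = 0.4145.
(b) Free chlorine required for 2.33 ppm HOCl: 2.33 / 0.4145 = 5.621 ppm.
(b) FC to add: 5.621 − 0.7 = 4.921 mg/L as Cl₂.
(b) Cl₂ equivalent: 4.921 mg/L × 715,365 L = 3520 g.
(b) Product at 55.9% available Cl: 3520 / 0.559 = 6298 g.

(a) 28.2 kg; (b) 6.30 kg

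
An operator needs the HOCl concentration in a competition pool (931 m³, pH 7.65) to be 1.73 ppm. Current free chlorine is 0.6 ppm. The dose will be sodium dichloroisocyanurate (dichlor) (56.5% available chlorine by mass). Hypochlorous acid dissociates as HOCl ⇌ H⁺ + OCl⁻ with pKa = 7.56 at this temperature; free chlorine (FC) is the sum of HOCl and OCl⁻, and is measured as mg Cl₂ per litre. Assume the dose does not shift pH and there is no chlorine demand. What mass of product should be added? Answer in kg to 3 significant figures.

Volume: 931 m³ = 931,000 L.
[OCl⁻]/[HOCl] = 10^(pH − pKa) = 10^(7.65 − 7.56) = 1.23; fraction as HOCl = 1/(1 + 1.23) = 0.4484.
Free chlorine required for 1.73 ppm HOCl: 1.73 / 0.4484 = 3.858 ppm.
FC to add: 3.858 − 0.6 = 3.258 mg/L as Cl₂.
Cl₂ equivalent: 3.258 mg/L × 931,000 L = 3034 g.
Product at 56.5% available Cl: 3034 / 0.565 = 5369 g.

5.37 kg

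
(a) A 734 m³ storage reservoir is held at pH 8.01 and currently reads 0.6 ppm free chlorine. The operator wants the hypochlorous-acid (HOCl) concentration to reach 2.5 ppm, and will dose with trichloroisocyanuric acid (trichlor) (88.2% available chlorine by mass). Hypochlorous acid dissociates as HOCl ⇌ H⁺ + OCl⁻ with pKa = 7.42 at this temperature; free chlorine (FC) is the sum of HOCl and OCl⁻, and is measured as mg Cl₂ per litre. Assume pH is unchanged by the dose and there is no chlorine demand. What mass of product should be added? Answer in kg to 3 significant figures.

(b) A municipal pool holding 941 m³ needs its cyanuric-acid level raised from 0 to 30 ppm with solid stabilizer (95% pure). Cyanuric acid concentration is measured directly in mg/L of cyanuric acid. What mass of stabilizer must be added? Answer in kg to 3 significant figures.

(a) 9.68 kg; (b) 29.7 kg

(a) Volume: 734 m³ = 734,000 L.
(a) [OCl⁻]/[HOCl] = 10^(pH − pKa) = 10^(8.01 − 7.42) = 3.89; fraction as HOCl = 1/(1 + 3.89) = 0.2045.
(a) Free chlorine required for 2.5 ppm HOCl: 2.5 / 0.2045 = 12.23 ppm.
(a) FC to add: 12.23 − 0.6 = 11.63 mg/L as Cl₂.
(a) Cl₂ equivalent: 11.63 mg/L × 734,000 L = 8534 g.
(a) Product at 88.2% available Cl: 8534 / 0.882 = 9675 g.

(b) Volume: 941 m³ = 941,000 L.
(b) CYA to add: (30 − 0) = 30 mg/L × 941,000 L = 28,230 g cyanuric acid.
(b) At 95% purity: 28,230 / 0.95 = 29,720 g product.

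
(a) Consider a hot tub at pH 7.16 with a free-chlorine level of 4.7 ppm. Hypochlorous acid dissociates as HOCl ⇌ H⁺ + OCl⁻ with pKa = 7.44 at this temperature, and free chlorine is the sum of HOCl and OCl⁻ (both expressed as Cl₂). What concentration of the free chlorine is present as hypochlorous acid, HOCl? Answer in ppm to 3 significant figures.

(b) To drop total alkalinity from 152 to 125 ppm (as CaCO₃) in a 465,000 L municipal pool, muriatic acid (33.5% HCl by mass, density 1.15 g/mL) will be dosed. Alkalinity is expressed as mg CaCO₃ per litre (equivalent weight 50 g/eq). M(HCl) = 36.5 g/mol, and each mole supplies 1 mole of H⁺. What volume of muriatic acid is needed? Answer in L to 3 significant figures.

(a) 3.08 ppm; (b) 23.8 L

(a) [OCl⁻]/[HOCl] = 10^(pH − pKa) = 10^(7.16 − 7.44) = 10^-0.28 = 0.5248.
(a) Fraction as HOCl = 1 / (1 + 0.5248) = 0.6558.
(a) HOCl = 0.6558 × 4.7 ppm = 3.082 ppm.

(b) Alkalinity to neutralize: (152 − 125) = 27 mg/L as CaCO₃ × 465,000 L = 12,560 g as CaCO₃.
(b) Equivalents of H⁺ required: 12,560 ÷ 50 g/eq = 251.1 eq = 251.1 mol HCl.
(b) Mass of HCl: 251.1 × 36.5 = 9165 g.
(b) Mass of 33.5% solution: 9165 / 0.335 = 27,360 g.
(b) Volume: 27,360 g ÷ 1.15 g/mL = 23,790 mL.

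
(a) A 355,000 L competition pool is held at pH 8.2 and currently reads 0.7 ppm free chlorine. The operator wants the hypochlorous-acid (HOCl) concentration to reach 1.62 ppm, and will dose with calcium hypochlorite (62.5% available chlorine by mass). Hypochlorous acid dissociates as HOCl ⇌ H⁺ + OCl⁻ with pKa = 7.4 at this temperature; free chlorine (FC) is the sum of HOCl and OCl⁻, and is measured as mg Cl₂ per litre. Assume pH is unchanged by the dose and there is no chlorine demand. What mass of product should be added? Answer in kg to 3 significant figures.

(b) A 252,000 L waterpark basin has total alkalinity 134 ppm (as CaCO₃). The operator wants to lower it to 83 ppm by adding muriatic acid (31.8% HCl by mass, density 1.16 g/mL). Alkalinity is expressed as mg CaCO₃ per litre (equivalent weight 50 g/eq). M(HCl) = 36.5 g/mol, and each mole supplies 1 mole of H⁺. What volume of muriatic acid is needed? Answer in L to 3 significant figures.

(a) [OCl⁻]/[HOCl] = 10^(pH − pKa) = 10^(8.2 − 7.4) = 6.31; fraction as HOCl = 1/(1 + 6.31) = 0.1368.
(a) Free chlorine required for 1.62 ppm HOCl: 1.62 / 0.1368 = 11.84 ppm.
(a) FC to add: 11.84 − 0.7 = 11.14 mg/L as Cl₂.
(a) Cl₂ equivalent: 11.14 mg/L × 355,000 L = 3955 g.
(a) Product at 62.5% available Cl: 3955 / 0.625 = 6328 g.

(b) Alkalinity to neutralize: (134 − 83) = 51 mg/L as CaCO₃ × 252,000 L = 12,850 g as CaCO₃.
(b) Equivalents of H⁺ required: 12,850 ÷ 50 g/eq = 257 eq = 257 mol HCl.
(b) Mass of HCl: 257 × 36.5 = 9382 g.
(b) Mass of 31.8% solution: 9382 / 0.318 = 29,500 g.
(b) Volume: 29,500 g ÷ 1.16 g/mL = 25,430 mL.

(a) 6.33 kg; (b) 25.4 L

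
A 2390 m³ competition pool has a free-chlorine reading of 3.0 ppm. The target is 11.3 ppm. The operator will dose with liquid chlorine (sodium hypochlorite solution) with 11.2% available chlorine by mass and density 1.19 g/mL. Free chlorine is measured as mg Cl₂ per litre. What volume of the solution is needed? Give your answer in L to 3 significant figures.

Volume: 2390 m³ = 2,390,000 L.
Chlorine deficit: 11.3 − 3.0 = 8.3 ppm = 8.3 mg/L as Cl₂.
Cl₂ equivalent needed: 8.3 mg/L × 2,390,000 L = 19,840,000 mg = 19,840 g.
Product at 11.2% available chlorine: 19,840 / 0.112 = 177,100 g.
Volume at density 1.19 g/mL: 177,100 g ÷ 1.19 g/mL = 148,800 mL.

149 L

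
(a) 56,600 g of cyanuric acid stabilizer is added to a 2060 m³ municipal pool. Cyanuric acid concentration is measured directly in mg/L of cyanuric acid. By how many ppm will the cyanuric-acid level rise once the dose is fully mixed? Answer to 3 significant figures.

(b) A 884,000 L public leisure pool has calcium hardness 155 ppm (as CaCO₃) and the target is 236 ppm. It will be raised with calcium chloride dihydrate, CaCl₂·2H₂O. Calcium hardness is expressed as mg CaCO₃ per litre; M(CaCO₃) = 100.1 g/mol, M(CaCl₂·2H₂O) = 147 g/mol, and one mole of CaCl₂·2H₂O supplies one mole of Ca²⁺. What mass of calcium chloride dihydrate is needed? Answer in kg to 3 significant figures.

(a) 27.5 ppm; (b) 105 kg

(a) Volume: 2060 m³ = 2,060,000 L.
(a) Rise: 56,600 g / 2,060,000 L × 1000 = 27.48 mg/L.

(b) Hardness to add: (236 − 155) = 81 mg/L as CaCO₃ × 884,000 L = 71,600 g as CaCO₃.
(b) Moles of Ca²⁺ (1 mol Ca²⁺ ≡ 1 mol CaCO₃): 71,600 / 100.1 g/mol = 715.3 mol.
(b) Mass of CaCl₂·2H₂O: 715.3 × 147 = 105,200 g.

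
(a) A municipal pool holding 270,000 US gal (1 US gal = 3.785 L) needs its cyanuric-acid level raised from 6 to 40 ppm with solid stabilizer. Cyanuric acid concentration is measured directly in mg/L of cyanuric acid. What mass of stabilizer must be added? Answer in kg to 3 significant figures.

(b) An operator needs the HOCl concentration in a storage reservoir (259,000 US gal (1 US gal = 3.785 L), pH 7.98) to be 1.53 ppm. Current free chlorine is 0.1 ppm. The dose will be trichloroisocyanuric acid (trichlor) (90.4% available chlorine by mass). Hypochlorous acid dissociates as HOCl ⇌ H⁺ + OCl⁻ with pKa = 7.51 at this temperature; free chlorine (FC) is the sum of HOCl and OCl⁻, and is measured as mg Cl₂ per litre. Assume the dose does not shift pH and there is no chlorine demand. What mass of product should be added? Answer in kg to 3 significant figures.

(a) 34.7 kg; (b) 6.45 kg

(a) Volume: 270,000 US gal × 3.785 L/gal = 1,021,950 L.
(a) CYA to add: (40 − 6) = 34 mg/L × 1,021,950 L = 34,750 g cyanuric acid.

(b) Volume: 259,000 US gal × 3.785 L/gal = 980,315 L.
(b) [OCl⁻]/[HOCl] = 10^(pH − pKa) = 10^(7.98 − 7.51) = 2.951; fraction as HOCl = 1/(1 + 2.951) = 0.2531.
(b) Free chlorine required for 1.53 ppm HOCl: 1.53 / 0.2531 = 6.045 ppm.
(b) FC to add: 6.045 − 0.1 = 5.945 mg/L as Cl₂.
(b) Cl₂ equivalent: 5.945 mg/L × 980,315 L = 5828 g.
(b) Product at 90.4% available Cl: 5828 / 0.904 = 6447 g.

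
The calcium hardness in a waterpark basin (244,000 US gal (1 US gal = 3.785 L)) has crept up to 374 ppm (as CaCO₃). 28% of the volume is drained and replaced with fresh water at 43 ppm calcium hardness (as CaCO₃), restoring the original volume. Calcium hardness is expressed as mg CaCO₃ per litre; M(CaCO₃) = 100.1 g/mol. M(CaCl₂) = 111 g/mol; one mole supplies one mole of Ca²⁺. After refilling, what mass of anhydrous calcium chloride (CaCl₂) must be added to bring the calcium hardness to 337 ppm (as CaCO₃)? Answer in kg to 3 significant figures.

Volume: 244,000 US gal × 3.785 L/gal = 923,540 L.
After draining 28% and refilling: 374 × 0.72 + 43 × 0.28 = 281.32 ppm.
Deficit to target: 337 − 281.32 = 55.68 mg/L.
As CaCO₃: 55.68 mg/L × 923,540 L = 51,420 g; ÷ 100.1 = 513.7 mol Ca²⁺.
Mass: 513.7 × 111 = 57,020 g.

57.0 kg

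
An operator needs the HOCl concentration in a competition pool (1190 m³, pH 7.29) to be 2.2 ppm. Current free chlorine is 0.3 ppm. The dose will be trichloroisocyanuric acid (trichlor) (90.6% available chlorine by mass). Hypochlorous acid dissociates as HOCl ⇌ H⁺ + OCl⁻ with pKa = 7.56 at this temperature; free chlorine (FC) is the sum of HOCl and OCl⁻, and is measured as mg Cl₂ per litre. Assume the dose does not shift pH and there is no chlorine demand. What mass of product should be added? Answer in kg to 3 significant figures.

Volume: 1190 m³ = 1,190,000 L.
[OCl⁻]/[HOCl] = 10^(pH − pKa) = 10^(7.29 − 7.56) = 0.537; fraction as HOCl = 1/(1 + 0.537) = 0.6506.
Free chlorine required for 2.2 ppm HOCl: 2.2 / 0.6506 = 3.381 ppm.
FC to add: 3.381 − 0.3 = 3.081 mg/L as Cl₂.
Cl₂ equivalent: 3.081 mg/L × 1,190,000 L = 3667 g.
Product at 90.6% available Cl: 3667 / 0.906 = 4047 g.

4.05 kg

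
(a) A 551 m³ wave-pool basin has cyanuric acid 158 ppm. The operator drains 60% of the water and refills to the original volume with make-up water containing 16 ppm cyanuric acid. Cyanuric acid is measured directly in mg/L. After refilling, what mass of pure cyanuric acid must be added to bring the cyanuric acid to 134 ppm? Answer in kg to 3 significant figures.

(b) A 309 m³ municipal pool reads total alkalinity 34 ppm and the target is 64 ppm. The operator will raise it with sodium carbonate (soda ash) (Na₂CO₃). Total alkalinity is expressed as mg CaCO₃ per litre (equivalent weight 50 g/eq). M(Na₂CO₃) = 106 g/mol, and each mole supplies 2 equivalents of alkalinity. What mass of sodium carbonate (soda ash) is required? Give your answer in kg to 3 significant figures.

(a) Volume: 551 m³ = 551,000 L.
(a) After draining 60% and refilling: 158 × 0.40 + 16 × 0.60 = 72.8 ppm.
(a) Deficit to target: 134 − 72.8 = 61.2 mg/L.
(a) Mass: 61.2 mg/L × 551,000 L = 33,720 g cyanuric acid.

(b) Volume: 309 m³ = 309,000 L.
(b) Alkalinity to add: (64 − 34) = 30 mg/L as CaCO₃ × 309,000 L = 9270 g as CaCO₃.
(b) Equivalents: 9270 g ÷ 50 g/eq = 185.4 eq.
(b) Each mole of Na₂CO₃ supplies 2 eq, so 185.4 / 2 = 92.7 mol.
(b) Mass: 92.7 mol × 106 g/mol = 9826 g.

(a) 33.7 kg; (b) 9.83 kg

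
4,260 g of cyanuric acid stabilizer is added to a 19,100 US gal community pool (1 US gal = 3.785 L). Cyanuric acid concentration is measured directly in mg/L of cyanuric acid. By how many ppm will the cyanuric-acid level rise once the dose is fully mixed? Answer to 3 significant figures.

Volume: 19,100 US gal × 3.785 L/gal = 72,294 L.
Rise: 4,260 g / 72,294 L × 1000 = 58.93 mg/L.

58.9 ppm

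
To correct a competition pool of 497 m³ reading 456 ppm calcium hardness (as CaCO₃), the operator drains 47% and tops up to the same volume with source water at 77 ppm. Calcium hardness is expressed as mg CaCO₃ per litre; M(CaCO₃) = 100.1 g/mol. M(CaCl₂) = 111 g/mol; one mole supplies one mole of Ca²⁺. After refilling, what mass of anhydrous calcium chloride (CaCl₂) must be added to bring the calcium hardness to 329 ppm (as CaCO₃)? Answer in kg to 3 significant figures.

28.2 kg

Volume: 497 m³ = 497,000 L.
After draining 47% and refilling: 456 × 0.53 + 77 × 0.47 = 277.87 ppm.
Deficit to target: 329 − 277.87 = 51.13 mg/L.
As CaCO₃: 51.13 mg/L × 497,000 L = 25,410 g; ÷ 100.1 = 253.9 mol Ca²⁺.
Mass: 253.9 × 111 = 28,180 g.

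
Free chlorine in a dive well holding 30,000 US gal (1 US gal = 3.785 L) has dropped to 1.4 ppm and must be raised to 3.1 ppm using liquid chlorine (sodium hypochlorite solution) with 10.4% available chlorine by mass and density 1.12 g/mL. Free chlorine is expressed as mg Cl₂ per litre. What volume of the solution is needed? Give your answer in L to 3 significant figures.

Volume: 30,000 US gal × 3.785 L/gal = 113,550 L.
Chlorine deficit: 3.1 − 1.4 = 1.7 ppm = 1.7 mg/L as Cl₂.
Cl₂ equivalent needed: 1.7 mg/L × 113,550 L = 193,000 mg = 193 g.
Product at 10.4% available chlorine: 193 / 0.104 = 1856 g.
Volume at density 1.12 g/mL: 1856 g ÷ 1.12 g/mL = 1657 mL.

1.66 L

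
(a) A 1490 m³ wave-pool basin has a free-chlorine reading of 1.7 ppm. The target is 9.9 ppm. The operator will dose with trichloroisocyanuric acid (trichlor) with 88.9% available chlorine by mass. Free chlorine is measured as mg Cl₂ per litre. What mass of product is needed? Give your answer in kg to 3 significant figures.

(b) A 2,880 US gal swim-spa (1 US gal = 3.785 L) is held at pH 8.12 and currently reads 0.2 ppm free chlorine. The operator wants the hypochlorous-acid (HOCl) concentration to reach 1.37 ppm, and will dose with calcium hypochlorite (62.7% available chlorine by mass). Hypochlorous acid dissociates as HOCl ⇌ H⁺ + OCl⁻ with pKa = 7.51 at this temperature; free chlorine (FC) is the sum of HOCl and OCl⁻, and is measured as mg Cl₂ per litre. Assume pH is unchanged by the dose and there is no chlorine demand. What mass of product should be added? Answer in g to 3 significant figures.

(a) 13.7 kg; (b) 117 g

(a) Volume: 1490 m³ = 1,490,000 L.
(a) Chlorine deficit: 9.9 − 1.7 = 8.2 ppm = 8.2 mg/L as Cl₂.
(a) Cl₂ equivalent needed: 8.2 mg/L × 1,490,000 L = 12,220,000 mg = 12,220 g.
(a) Product at 88.9% available chlorine: 12,220 / 0.889 = 13,740 g.

(b) Volume: 2,880 US gal × 3.785 L/gal = 10,901 L.
(b) [OCl⁻]/[HOCl] = 10^(pH − pKa) = 10^(8.12 − 7.51) = 4.074; fraction as HOCl = 1/(1 + 4.074) = 0.1971.
(b) Free chlorine required for 1.37 ppm HOCl: 1.37 / 0.1971 = 6.951 ppm.
(b) FC to add: 6.951 − 0.2 = 6.751 mg/L as Cl₂.
(b) Cl₂ equivalent: 6.751 mg/L × 10,901 L = 73.59 g.
(b) Product at 62.7% available Cl: 73.59 / 0.627 = 117.4 g.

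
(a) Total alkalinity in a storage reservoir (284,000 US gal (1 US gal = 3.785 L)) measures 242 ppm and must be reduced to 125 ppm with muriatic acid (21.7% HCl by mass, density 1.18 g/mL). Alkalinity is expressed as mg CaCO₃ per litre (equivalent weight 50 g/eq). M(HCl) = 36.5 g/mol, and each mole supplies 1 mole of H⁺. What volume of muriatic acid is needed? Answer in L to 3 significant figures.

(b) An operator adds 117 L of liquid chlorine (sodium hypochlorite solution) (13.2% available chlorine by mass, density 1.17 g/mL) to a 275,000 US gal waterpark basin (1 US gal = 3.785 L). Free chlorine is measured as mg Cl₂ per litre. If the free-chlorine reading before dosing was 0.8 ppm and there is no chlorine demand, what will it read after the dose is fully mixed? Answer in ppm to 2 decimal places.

(a) 359 L; (b) 18.16 ppm

(a) Volume: 284,000 US gal × 3.785 L/gal = 1,074,940 L.
(a) Alkalinity to neutralize: (242 − 125) = 117 mg/L as CaCO₃ × 1,074,940 L = 125,800 g as CaCO₃.
(a) Equivalents of H⁺ required: 125,800 ÷ 50 g/eq = 2515 eq = 2515 mol HCl.
(a) Mass of HCl: 2515 × 36.5 = 91,810 g.
(a) Mass of 21.7% solution: 91,810 / 0.217 = 423,100 g.
(a) Volume: 423,100 g ÷ 1.18 g/mL = 358,600 mL.

(b) Volume: 275,000 US gal × 3.785 L/gal = 1,040,875 L.
(b) Mass of solution: 117 L × 1000 mL/L × 1.17 g/mL = 136,900 g.
(b) Available chlorine delivered: 136,900 g × 0.132 = 18,070 g as Cl₂.
(b) Concentration rise: 18,070 g / 1,040,875 L = 17.36 mg/L = 17.36 ppm.
(b) Final FC: 0.8 + 17.36 = 18.16 ppm.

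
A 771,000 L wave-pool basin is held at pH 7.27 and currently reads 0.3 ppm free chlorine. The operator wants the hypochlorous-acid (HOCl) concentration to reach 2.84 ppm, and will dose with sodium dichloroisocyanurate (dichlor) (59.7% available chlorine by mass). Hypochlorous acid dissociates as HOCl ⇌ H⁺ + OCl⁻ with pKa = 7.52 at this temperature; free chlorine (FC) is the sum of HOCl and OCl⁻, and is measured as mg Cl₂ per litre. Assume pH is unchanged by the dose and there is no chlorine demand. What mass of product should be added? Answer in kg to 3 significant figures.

[OCl⁻]/[HOCl] = 10^(pH − pKa) = 10^(7.27 − 7.52) = 0.5623; fraction as HOCl = 1/(1 + 0.5623) = 0.6401.
Free chlorine required for 2.84 ppm HOCl: 2.84 / 0.6401 = 4.437 ppm.
FC to add: 4.437 − 0.3 = 4.137 mg/L as Cl₂.
Cl₂ equivalent: 4.137 mg/L × 771,000 L = 3190 g.
Product at 59.7% available Cl: 3190 / 0.597 = 5343 g.

5.34 kg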